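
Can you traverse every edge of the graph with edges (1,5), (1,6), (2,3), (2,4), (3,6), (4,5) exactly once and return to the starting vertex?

Step 1: Find the degree of each vertex:
  deg(1) = 2
  deg(2) = 2
  deg(3) = 2
  deg(4) = 2
  deg(5) = 2
  deg(6) = 2

Step 2: Count vertices with odd degree:
  All vertices have even degree (0 odd-degree vertices)

Step 3: Apply Euler's theorem:
  - Eulerian circuit exists iff graph is connected and all vertices have even degree
  - Eulerian path exists iff graph is connected and has 0 or 2 odd-degree vertices

Graph is connected with 0 odd-degree vertices.
Both Eulerian circuit and Eulerian path exist.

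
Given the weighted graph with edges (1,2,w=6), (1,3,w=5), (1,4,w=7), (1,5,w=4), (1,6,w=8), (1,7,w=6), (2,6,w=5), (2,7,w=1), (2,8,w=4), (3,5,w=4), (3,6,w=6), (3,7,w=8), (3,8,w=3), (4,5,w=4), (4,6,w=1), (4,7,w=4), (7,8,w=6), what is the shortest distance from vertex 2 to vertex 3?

Step 1: Build adjacency list with weights:
  1: 2(w=6), 3(w=5), 4(w=7), 5(w=4), 6(w=8), 7(w=6)
  2: 1(w=6), 6(w=5), 7(w=1), 8(w=4)
  3: 1(w=5), 5(w=4), 6(w=6), 7(w=8), 8(w=3)
  4: 1(w=7), 5(w=4), 6(w=1), 7(w=4)
  5: 1(w=4), 3(w=4), 4(w=4)
  6: 1(w=8), 2(w=5), 3(w=6), 4(w=1)
  7: 1(w=6), 2(w=1), 3(w=8), 4(w=4), 8(w=6)
  8: 2(w=4), 3(w=3), 7(w=6)

Step 2: Apply Dijkstra's algorithm from vertex 2:
  Visit vertex 2 (distance=0)
    Update dist[1] = 6
    Update dist[6] = 5
    Update dist[7] = 1
    Update dist[8] = 4
  Visit vertex 7 (distance=1)
    Update dist[3] = 9
    Update dist[4] = 5
  Visit vertex 8 (distance=4)
    Update dist[3] = 7
  Visit vertex 4 (distance=5)
    Update dist[5] = 9
  Visit vertex 6 (distance=5)
  Visit vertex 1 (distance=6)
  Visit vertex 3 (distance=7)

Step 3: Shortest path: 2 -> 8 -> 3
Total weight: 4 + 3 = 7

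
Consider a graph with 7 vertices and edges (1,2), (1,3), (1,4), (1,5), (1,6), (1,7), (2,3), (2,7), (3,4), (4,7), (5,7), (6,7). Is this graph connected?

Step 1: Build adjacency list from edges:
  1: 2, 3, 4, 5, 6, 7
  2: 1, 3, 7
  3: 1, 2, 4
  4: 1, 3, 7
  5: 1, 7
  6: 1, 7
  7: 1, 2, 4, 5, 6

Step 2: Run BFS/DFS from vertex 1:
  Visited: {1, 2, 3, 4, 5, 6, 7}
  Reached 7 of 7 vertices

Step 3: All 7 vertices reached from vertex 1, so the graph is connected.
Answer: Yes, the graph is connected.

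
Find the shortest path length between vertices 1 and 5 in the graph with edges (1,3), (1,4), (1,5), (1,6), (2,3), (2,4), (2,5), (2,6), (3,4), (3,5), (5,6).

Step 1: Build adjacency list:
  1: 3, 4, 5, 6
  2: 3, 4, 5, 6
  3: 1, 2, 4, 5
  4: 1, 2, 3
  5: 1, 2, 3, 6
  6: 1, 2, 5

Step 2: BFS from vertex 1 to find shortest path to 5:
  vertex 3 reached at distance 1
  vertex 4 reached at distance 1
  vertex 5 reached at distance 1

Step 3: Shortest path: 1 -> 5
Path length: 1 edge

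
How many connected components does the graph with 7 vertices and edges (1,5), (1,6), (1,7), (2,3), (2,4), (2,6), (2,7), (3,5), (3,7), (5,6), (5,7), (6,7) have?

Step 1: Build adjacency list from edges:
  1: 5, 6, 7
  2: 3, 4, 6, 7
  3: 2, 5, 7
  4: 2
  5: 1, 3, 6, 7
  6: 1, 2, 5, 7
  7: 1, 2, 3, 5, 6

Step 2: Run BFS/DFS from vertex 1:
  Visited: {1, 5, 6, 7, 3, 2, 4}
  Reached 7 of 7 vertices

Step 3: All 7 vertices reached from vertex 1, so the graph is connected.
Number of connected components: 1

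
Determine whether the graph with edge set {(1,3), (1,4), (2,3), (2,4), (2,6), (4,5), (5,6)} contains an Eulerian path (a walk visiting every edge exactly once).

Step 1: Find the degree of each vertex:
  deg(1) = 2
  deg(2) = 3
  deg(3) = 2
  deg(4) = 3
  deg(5) = 2
  deg(6) = 2

Step 2: Count vertices with odd degree:
  Odd-degree vertices: 2, 4 (2 total)

Step 3: Apply Euler's theorem:
  - Eulerian circuit exists iff graph is connected and all vertices have even degree
  - Eulerian path exists iff graph is connected and has 0 or 2 odd-degree vertices

Graph is connected with exactly 2 odd-degree vertices (2, 4).
Eulerian path exists (starting and ending at the odd-degree vertices), but no Eulerian circuit.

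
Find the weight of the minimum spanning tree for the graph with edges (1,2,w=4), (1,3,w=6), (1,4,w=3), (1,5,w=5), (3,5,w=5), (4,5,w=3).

Apply Kruskal's algorithm (sort edges by weight, add if no cycle):

Sorted edges by weight:
  (1,4) w=3
  (4,5) w=3
  (1,2) w=4
  (1,5) w=5
  (3,5) w=5
  (1,3) w=6

Add edge (1,4) w=3 -- no cycle. Running total: 3
Add edge (4,5) w=3 -- no cycle. Running total: 6
Add edge (1,2) w=4 -- no cycle. Running total: 10
Skip edge (1,5) w=5 -- would create cycle
Add edge (3,5) w=5 -- no cycle. Running total: 15

MST edges: (1,4,w=3), (4,5,w=3), (1,2,w=4), (3,5,w=5)
Total MST weight: 3 + 3 + 4 + 5 = 15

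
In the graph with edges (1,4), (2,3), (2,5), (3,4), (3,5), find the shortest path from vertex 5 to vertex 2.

Step 1: Build adjacency list:
  1: 4
  2: 3, 5
  3: 2, 4, 5
  4: 1, 3
  5: 2, 3

Step 2: BFS from vertex 5 to find shortest path to 2:
  vertex 2 reached at distance 1

Step 3: Shortest path: 5 -> 2
Path length: 1 edge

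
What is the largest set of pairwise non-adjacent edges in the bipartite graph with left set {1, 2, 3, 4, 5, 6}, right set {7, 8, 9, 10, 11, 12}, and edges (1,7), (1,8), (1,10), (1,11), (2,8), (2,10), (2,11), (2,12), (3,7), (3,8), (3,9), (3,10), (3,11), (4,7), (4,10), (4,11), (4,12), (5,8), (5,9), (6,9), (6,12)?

Step 1: List the neighbors of each left vertex:
  1: 7, 8, 10, 11
  2: 8, 10, 11, 12
  3: 7, 8, 9, 10, 11
  4: 7, 10, 11, 12
  5: 8, 9
  6: 9, 12

Step 2: Greedily match left vertices, then look for augmenting paths:
  Match 1 -- 7
  Match 2 -- 11
  Match 3 -- 9
  Match 4 -- 10
  Match 5 -- 8
  Match 6 -- 12
  No augmenting path remains.

Step 3: Verify this is maximum:
  Matching size 6 = min(|L|, |R|) = min(6, 6), which is an upper bound, so this matching is maximum.

Maximum matching: {(1,7), (2,11), (3,9), (4,10), (5,8), (6,12)}
Size: 6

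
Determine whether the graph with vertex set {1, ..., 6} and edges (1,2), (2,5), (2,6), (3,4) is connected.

Step 1: Build adjacency list from edges:
  1: 2
  2: 1, 5, 6
  3: 4
  4: 3
  5: 2
  6: 2

Step 2: Run BFS/DFS from vertex 1:
  Visited: {1, 2, 5, 6}
  Reached 4 of 6 vertices

Step 3: Only 4 of 6 vertices reached. Graph is disconnected.
Connected components: {1, 2, 5, 6}, {3, 4}
Answer: No, the graph is not connected (2 components).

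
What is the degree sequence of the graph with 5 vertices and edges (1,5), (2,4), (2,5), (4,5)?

Step 1: Count edges incident to each vertex:
  deg(1) = 1 (neighbors: 5)
  deg(2) = 2 (neighbors: 4, 5)
  deg(3) = 0 (neighbors: none)
  deg(4) = 2 (neighbors: 2, 5)
  deg(5) = 3 (neighbors: 1, 2, 4)

Step 2: Sort degrees in non-increasing order:
  Degrees: [1, 2, 0, 2, 3] -> sorted: [3, 2, 2, 1, 0]

Degree sequence: [3, 2, 2, 1, 0]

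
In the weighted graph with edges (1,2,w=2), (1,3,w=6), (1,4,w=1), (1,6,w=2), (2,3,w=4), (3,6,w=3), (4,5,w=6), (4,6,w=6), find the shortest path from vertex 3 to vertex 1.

Step 1: Build adjacency list with weights:
  1: 2(w=2), 3(w=6), 4(w=1), 6(w=2)
  2: 1(w=2), 3(w=4)
  3: 1(w=6), 2(w=4), 6(w=3)
  4: 1(w=1), 5(w=6), 6(w=6)
  5: 4(w=6)
  6: 1(w=2), 3(w=3), 4(w=6)

Step 2: Apply Dijkstra's algorithm from vertex 3:
  Visit vertex 3 (distance=0)
    Update dist[1] = 6
    Update dist[2] = 4
    Update dist[6] = 3
  Visit vertex 6 (distance=3)
    Update dist[1] = 5
    Update dist[4] = 9
  Visit vertex 2 (distance=4)
  Visit vertex 1 (distance=5)
    Update dist[4] = 6

Step 3: Shortest path: 3 -> 6 -> 1
Total weight: 3 + 2 = 5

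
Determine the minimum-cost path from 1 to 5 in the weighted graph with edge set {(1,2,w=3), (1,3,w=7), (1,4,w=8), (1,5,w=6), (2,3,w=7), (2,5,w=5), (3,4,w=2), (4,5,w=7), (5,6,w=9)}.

Step 1: Build adjacency list with weights:
  1: 2(w=3), 3(w=7), 4(w=8), 5(w=6)
  2: 1(w=3), 3(w=7), 5(w=5)
  3: 1(w=7), 2(w=7), 4(w=2)
  4: 1(w=8), 3(w=2), 5(w=7)
  5: 1(w=6), 2(w=5), 4(w=7), 6(w=9)
  6: 5(w=9)

Step 2: Apply Dijkstra's algorithm from vertex 1:
  Visit vertex 1 (distance=0)
    Update dist[2] = 3
    Update dist[3] = 7
    Update dist[4] = 8
    Update dist[5] = 6
  Visit vertex 2 (distance=3)
  Visit vertex 5 (distance=6)
    Update dist[6] = 15

Step 3: Shortest path: 1 -> 5
Total weight: 6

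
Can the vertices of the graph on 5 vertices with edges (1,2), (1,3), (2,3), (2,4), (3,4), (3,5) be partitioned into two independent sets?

Step 1: Attempt 2-coloring using BFS:
  Start at vertex 1, assign color 0
  Color vertex 2 with color 1 (neighbor of 1)
  Color vertex 3 with color 1 (neighbor of 1)

Step 2: Conflict found! Vertices 2 and 3 are adjacent but have the same color.
This means the graph contains an odd cycle.

The graph is NOT bipartite.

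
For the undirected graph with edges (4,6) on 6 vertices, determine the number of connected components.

Step 1: Build adjacency list from edges:
  1: (none)
  2: (none)
  3: (none)
  4: 6
  5: (none)
  6: 4

Step 2: Run BFS/DFS from vertex 1:
  Visited: {1}
  Reached 1 of 6 vertices

Step 3: Only 1 of 6 vertices reached. Graph is disconnected.
Connected components: {1}, {2}, {3}, {4, 6}, {5}
Number of connected components: 5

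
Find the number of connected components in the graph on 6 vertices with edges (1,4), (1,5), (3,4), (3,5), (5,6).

Step 1: Build adjacency list from edges:
  1: 4, 5
  2: (none)
  3: 4, 5
  4: 1, 3
  5: 1, 3, 6
  6: 5

Step 2: Run BFS/DFS from vertex 1:
  Visited: {1, 4, 5, 3, 6}
  Reached 5 of 6 vertices

Step 3: Only 5 of 6 vertices reached. Graph is disconnected.
Connected components: {1, 3, 4, 5, 6}, {2}
Number of connected components: 2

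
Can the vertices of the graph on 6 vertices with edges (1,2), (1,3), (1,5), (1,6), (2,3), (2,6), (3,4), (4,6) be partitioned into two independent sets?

Step 1: Attempt 2-coloring using BFS:
  Start at vertex 1, assign color 0
  Color vertex 2 with color 1 (neighbor of 1)
  Color vertex 3 with color 1 (neighbor of 1)
  Color vertex 5 with color 1 (neighbor of 1)
  Color vertex 6 with color 1 (neighbor of 1)

Step 2: Conflict found! Vertices 2 and 3 are adjacent but have the same color.
This means the graph contains an odd cycle.

The graph is NOT bipartite.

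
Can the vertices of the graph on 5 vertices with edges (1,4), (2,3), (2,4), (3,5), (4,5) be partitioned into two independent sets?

Step 1: Attempt 2-coloring using BFS:
  Start at vertex 1, assign color 0
  Color vertex 4 with color 1 (neighbor of 1)
  Color vertex 2 with color 0 (neighbor of 4)
  Color vertex 5 with color 0 (neighbor of 4)
  Color vertex 3 with color 1 (neighbor of 2)

Step 2: 2-coloring succeeded. No conflicts found.
  Set A (color 0): {1, 2, 5}
  Set B (color 1): {3, 4}

The graph is bipartite with partition {1, 2, 5}, {3, 4}.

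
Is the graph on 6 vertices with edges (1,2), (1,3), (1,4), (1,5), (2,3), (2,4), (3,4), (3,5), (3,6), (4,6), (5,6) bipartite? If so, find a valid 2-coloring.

Step 1: Attempt 2-coloring using BFS:
  Start at vertex 1, assign color 0
  Color vertex 2 with color 1 (neighbor of 1)
  Color vertex 3 with color 1 (neighbor of 1)
  Color vertex 4 with color 1 (neighbor of 1)
  Color vertex 5 with color 1 (neighbor of 1)

Step 2: Conflict found! Vertices 2 and 3 are adjacent but have the same color.
This means the graph contains an odd cycle.

The graph is NOT bipartite.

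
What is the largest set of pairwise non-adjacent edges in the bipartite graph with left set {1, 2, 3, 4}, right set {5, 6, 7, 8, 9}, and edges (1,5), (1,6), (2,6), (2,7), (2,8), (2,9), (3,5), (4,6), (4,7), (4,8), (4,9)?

Step 1: List the neighbors of each left vertex:
  1: 5, 6
  2: 6, 7, 8, 9
  3: 5
  4: 6, 7, 8, 9

Step 2: Greedily match left vertices, then look for augmenting paths:
  Match 1 -- 6
  Match 2 -- 8
  Match 3 -- 5
  Match 4 -- 7
  No augmenting path remains.

Step 3: Verify this is maximum:
  Matching size 4 = min(|L|, |R|) = min(4, 5), which is an upper bound, so this matching is maximum.

Maximum matching: {(1,6), (2,8), (3,5), (4,7)}
Size: 4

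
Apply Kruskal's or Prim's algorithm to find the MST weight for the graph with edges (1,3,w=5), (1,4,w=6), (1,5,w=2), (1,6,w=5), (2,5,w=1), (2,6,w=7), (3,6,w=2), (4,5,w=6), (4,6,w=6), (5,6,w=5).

Apply Kruskal's algorithm (sort edges by weight, add if no cycle):

Sorted edges by weight:
  (2,5) w=1
  (1,5) w=2
  (3,6) w=2
  (1,6) w=5
  (1,3) w=5
  (5,6) w=5
  (1,4) w=6
  (4,6) w=6
  (4,5) w=6
  (2,6) w=7

Add edge (2,5) w=1 -- no cycle. Running total: 1
Add edge (1,5) w=2 -- no cycle. Running total: 3
Add edge (3,6) w=2 -- no cycle. Running total: 5
Add edge (1,6) w=5 -- no cycle. Running total: 10
Skip edge (1,3) w=5 -- would create cycle
Skip edge (5,6) w=5 -- would create cycle
Add edge (1,4) w=6 -- no cycle. Running total: 16

MST edges: (2,5,w=1), (1,5,w=2), (3,6,w=2), (1,6,w=5), (1,4,w=6)
Total MST weight: 1 + 2 + 2 + 5 + 6 = 16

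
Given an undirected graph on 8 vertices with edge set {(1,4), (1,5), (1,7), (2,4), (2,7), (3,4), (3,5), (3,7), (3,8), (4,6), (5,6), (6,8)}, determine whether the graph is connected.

Step 1: Build adjacency list from edges:
  1: 4, 5, 7
  2: 4, 7
  3: 4, 5, 7, 8
  4: 1, 2, 3, 6
  5: 1, 3, 6
  6: 4, 5, 8
  7: 1, 2, 3
  8: 3, 6

Step 2: Run BFS/DFS from vertex 1:
  Visited: {1, 4, 5, 7, 2, 3, 6, 8}
  Reached 8 of 8 vertices

Step 3: All 8 vertices reached from vertex 1, so the graph is connected.
Answer: Yes, the graph is connected.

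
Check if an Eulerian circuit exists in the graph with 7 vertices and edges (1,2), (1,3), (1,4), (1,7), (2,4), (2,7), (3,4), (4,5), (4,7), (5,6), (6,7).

Step 1: Find the degree of each vertex:
  deg(1) = 4
  deg(2) = 3
  deg(3) = 2
  deg(4) = 5
  deg(5) = 2
  deg(6) = 2
  deg(7) = 4

Step 2: Count vertices with odd degree:
  Odd-degree vertices: 2, 4 (2 total)

Step 3: Apply Euler's theorem:
  - Eulerian circuit exists iff graph is connected and all vertices have even degree
  - Eulerian path exists iff graph is connected and has 0 or 2 odd-degree vertices

Graph is connected with exactly 2 odd-degree vertices (2, 4).
Eulerian path exists (starting and ending at the odd-degree vertices), but no Eulerian circuit.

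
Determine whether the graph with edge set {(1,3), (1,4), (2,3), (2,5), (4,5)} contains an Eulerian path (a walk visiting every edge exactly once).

Step 1: Find the degree of each vertex:
  deg(1) = 2
  deg(2) = 2
  deg(3) = 2
  deg(4) = 2
  deg(5) = 2

Step 2: Count vertices with odd degree:
  All vertices have even degree (0 odd-degree vertices)

Step 3: Apply Euler's theorem:
  - Eulerian circuit exists iff graph is connected and all vertices have even degree
  - Eulerian path exists iff graph is connected and has 0 or 2 odd-degree vertices

Graph is connected with 0 odd-degree vertices.
Both Eulerian circuit and Eulerian path exist.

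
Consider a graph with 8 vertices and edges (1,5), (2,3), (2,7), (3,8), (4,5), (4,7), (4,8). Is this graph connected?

Step 1: Build adjacency list from edges:
  1: 5
  2: 3, 7
  3: 2, 8
  4: 5, 7, 8
  5: 1, 4
  6: (none)
  7: 2, 4
  8: 3, 4

Step 2: Run BFS/DFS from vertex 1:
  Visited: {1, 5, 4, 7, 8, 2, 3}
  Reached 7 of 8 vertices

Step 3: Only 7 of 8 vertices reached. Graph is disconnected.
Connected components: {1, 2, 3, 4, 5, 7, 8}, {6}
Answer: No, the graph is not connected (2 components).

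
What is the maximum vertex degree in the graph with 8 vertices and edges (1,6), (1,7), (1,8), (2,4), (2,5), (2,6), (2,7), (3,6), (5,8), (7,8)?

Step 1: Count edges incident to each vertex:
  deg(1) = 3 (neighbors: 6, 7, 8)
  deg(2) = 4 (neighbors: 4, 5, 6, 7)
  deg(3) = 1 (neighbors: 6)
  deg(4) = 1 (neighbors: 2)
  deg(5) = 2 (neighbors: 2, 8)
  deg(6) = 3 (neighbors: 1, 2, 3)
  deg(7) = 3 (neighbors: 1, 2, 8)
  deg(8) = 3 (neighbors: 1, 5, 7)

Step 2: Find maximum:
  max(3, 4, 1, 1, 2, 3, 3, 3) = 4 (vertex 2)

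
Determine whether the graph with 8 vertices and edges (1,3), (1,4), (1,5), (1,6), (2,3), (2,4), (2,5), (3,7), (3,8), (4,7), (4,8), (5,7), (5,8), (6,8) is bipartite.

Step 1: Attempt 2-coloring using BFS:
  Start at vertex 1, assign color 0
  Color vertex 3 with color 1 (neighbor of 1)
  Color vertex 4 with color 1 (neighbor of 1)
  Color vertex 5 with color 1 (neighbor of 1)
  Color vertex 6 with color 1 (neighbor of 1)
  Color vertex 2 with color 0 (neighbor of 3)
  Color vertex 7 with color 0 (neighbor of 3)
  Color vertex 8 with color 0 (neighbor of 3)

Step 2: 2-coloring succeeded. No conflicts found.
  Set A (color 0): {1, 2, 7, 8}
  Set B (color 1): {3, 4, 5, 6}

The graph is bipartite with partition {1, 2, 7, 8}, {3, 4, 5, 6}.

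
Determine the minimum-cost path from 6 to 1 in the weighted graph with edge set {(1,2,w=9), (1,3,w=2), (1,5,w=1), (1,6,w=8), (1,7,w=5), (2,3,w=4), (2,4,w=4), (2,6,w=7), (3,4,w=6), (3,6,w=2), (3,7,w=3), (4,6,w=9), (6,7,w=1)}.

Step 1: Build adjacency list with weights:
  1: 2(w=9), 3(w=2), 5(w=1), 6(w=8), 7(w=5)
  2: 1(w=9), 3(w=4), 4(w=4), 6(w=7)
  3: 1(w=2), 2(w=4), 4(w=6), 6(w=2), 7(w=3)
  4: 2(w=4), 3(w=6), 6(w=9)
  5: 1(w=1)
  6: 1(w=8), 2(w=7), 3(w=2), 4(w=9), 7(w=1)
  7: 1(w=5), 3(w=3), 6(w=1)

Step 2: Apply Dijkstra's algorithm from vertex 6:
  Visit vertex 6 (distance=0)
    Update dist[1] = 8
    Update dist[2] = 7
    Update dist[3] = 2
    Update dist[4] = 9
    Update dist[7] = 1
  Visit vertex 7 (distance=1)
    Update dist[1] = 6
  Visit vertex 3 (distance=2)
    Update dist[1] = 4
    Update dist[2] = 6
    Update dist[4] = 8
  Visit vertex 1 (distance=4)
    Update dist[5] = 5

Step 3: Shortest path: 6 -> 3 -> 1
Total weight: 2 + 2 = 4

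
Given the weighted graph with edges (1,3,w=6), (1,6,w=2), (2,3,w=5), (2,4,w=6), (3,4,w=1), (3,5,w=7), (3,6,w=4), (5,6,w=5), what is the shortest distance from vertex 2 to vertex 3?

Step 1: Build adjacency list with weights:
  1: 3(w=6), 6(w=2)
  2: 3(w=5), 4(w=6)
  3: 1(w=6), 2(w=5), 4(w=1), 5(w=7), 6(w=4)
  4: 2(w=6), 3(w=1)
  5: 3(w=7), 6(w=5)
  6: 1(w=2), 3(w=4), 5(w=5)

Step 2: Apply Dijkstra's algorithm from vertex 2:
  Visit vertex 2 (distance=0)
    Update dist[3] = 5
    Update dist[4] = 6
  Visit vertex 3 (distance=5)
    Update dist[1] = 11
    Update dist[5] = 12
    Update dist[6] = 9

Step 3: Shortest path: 2 -> 3
Total weight: 5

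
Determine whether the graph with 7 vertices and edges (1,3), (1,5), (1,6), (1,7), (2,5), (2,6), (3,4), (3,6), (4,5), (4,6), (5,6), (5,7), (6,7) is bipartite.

Step 1: Attempt 2-coloring using BFS:
  Start at vertex 1, assign color 0
  Color vertex 3 with color 1 (neighbor of 1)
  Color vertex 5 with color 1 (neighbor of 1)
  Color vertex 6 with color 1 (neighbor of 1)
  Color vertex 7 with color 1 (neighbor of 1)
  Color vertex 4 with color 0 (neighbor of 3)

Step 2: Conflict found! Vertices 3 and 6 are adjacent but have the same color.
This means the graph contains an odd cycle.

The graph is NOT bipartite.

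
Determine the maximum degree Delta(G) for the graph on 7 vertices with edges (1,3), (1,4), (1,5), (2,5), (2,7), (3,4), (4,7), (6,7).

Step 1: Count edges incident to each vertex:
  deg(1) = 3 (neighbors: 3, 4, 5)
  deg(2) = 2 (neighbors: 5, 7)
  deg(3) = 2 (neighbors: 1, 4)
  deg(4) = 3 (neighbors: 1, 3, 7)
  deg(5) = 2 (neighbors: 1, 2)
  deg(6) = 1 (neighbors: 7)
  deg(7) = 3 (neighbors: 2, 4, 6)

Step 2: Find maximum:
  max(3, 2, 2, 3, 2, 1, 3) = 3 (vertex 1)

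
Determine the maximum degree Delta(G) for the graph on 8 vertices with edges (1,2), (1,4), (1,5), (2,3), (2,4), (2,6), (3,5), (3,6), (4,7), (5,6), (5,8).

Step 1: Count edges incident to each vertex:
  deg(1) = 3 (neighbors: 2, 4, 5)
  deg(2) = 4 (neighbors: 1, 3, 4, 6)
  deg(3) = 3 (neighbors: 2, 5, 6)
  deg(4) = 3 (neighbors: 1, 2, 7)
  deg(5) = 4 (neighbors: 1, 3, 6, 8)
  deg(6) = 3 (neighbors: 2, 3, 5)
  deg(7) = 1 (neighbors: 4)
  deg(8) = 1 (neighbors: 5)

Step 2: Find maximum:
  max(3, 4, 3, 3, 4, 3, 1, 1) = 4 (vertex 2)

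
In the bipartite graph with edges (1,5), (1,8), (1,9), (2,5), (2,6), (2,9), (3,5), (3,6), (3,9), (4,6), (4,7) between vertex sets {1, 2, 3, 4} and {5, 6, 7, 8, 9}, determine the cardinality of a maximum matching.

Step 1: List the neighbors of each left vertex:
  1: 5, 8, 9
  2: 5, 6, 9
  3: 5, 6, 9
  4: 6, 7

Step 2: Greedily match left vertices, then look for augmenting paths:
  Match 1 -- 5
  Match 2 -- 6
  Match 3 -- 9
  Match 4 -- 7
  No augmenting path remains.

Step 3: Verify this is maximum:
  Matching size 4 = min(|L|, |R|) = min(4, 5), which is an upper bound, so this matching is maximum.

Maximum matching: {(1,5), (2,6), (3,9), (4,7)}
Size: 4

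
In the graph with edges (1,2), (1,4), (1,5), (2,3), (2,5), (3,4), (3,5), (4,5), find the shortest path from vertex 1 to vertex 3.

Step 1: Build adjacency list:
  1: 2, 4, 5
  2: 1, 3, 5
  3: 2, 4, 5
  4: 1, 3, 5
  5: 1, 2, 3, 4

Step 2: BFS from vertex 1 to find shortest path to 3:
  vertex 2 reached at distance 1
  vertex 4 reached at distance 1
  vertex 5 reached at distance 1
  vertex 3 reached at distance 2

Step 3: Shortest path: 1 -> 2 -> 3
Path length: 2 edges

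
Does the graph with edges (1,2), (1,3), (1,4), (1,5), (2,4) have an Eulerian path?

Step 1: Find the degree of each vertex:
  deg(1) = 4
  deg(2) = 2
  deg(3) = 1
  deg(4) = 2
  deg(5) = 1

Step 2: Count vertices with odd degree:
  Odd-degree vertices: 3, 5 (2 total)

Step 3: Apply Euler's theorem:
  - Eulerian circuit exists iff graph is connected and all vertices have even degree
  - Eulerian path exists iff graph is connected and has 0 or 2 odd-degree vertices

Graph is connected with exactly 2 odd-degree vertices (3, 5).
Eulerian path exists (starting and ending at the odd-degree vertices), but no Eulerian circuit.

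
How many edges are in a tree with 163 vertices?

A tree on n vertices always has exactly n - 1 edges.
For n = 163: edges = 163 - 1 = 162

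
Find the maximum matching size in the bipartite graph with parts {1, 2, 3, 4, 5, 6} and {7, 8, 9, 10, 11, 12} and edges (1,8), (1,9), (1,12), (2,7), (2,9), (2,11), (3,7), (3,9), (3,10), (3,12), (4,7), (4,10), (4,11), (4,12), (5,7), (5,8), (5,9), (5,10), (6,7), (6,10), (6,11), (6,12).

Step 1: List the neighbors of each left vertex:
  1: 8, 9, 12
  2: 7, 9, 11
  3: 7, 9, 10, 12
  4: 7, 10, 11, 12
  5: 7, 8, 9, 10
  6: 7, 10, 11, 12

Step 2: Greedily match left vertices, then look for augmenting paths:
  Match 1 -- 12
  Match 2 -- 7
  Match 3 -- 9
  Match 4 -- 10
  Match 5 -- 8
  Match 6 -- 11
  No augmenting path remains.

Step 3: Verify this is maximum:
  Matching size 6 = min(|L|, |R|) = min(6, 6), which is an upper bound, so this matching is maximum.

Maximum matching: {(1,12), (2,7), (3,9), (4,10), (5,8), (6,11)}
Size: 6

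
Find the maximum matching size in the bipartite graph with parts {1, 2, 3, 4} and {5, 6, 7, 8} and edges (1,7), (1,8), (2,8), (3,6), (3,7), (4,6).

Step 1: List the neighbors of each left vertex:
  1: 7, 8
  2: 8
  3: 6, 7
  4: 6

Step 2: Greedily match left vertices, then look for augmenting paths:
  Match 1 -- 7
  Match 2 -- 8
  Match 3 -- 6
  No augmenting path remains.

Step 3: Verify this is maximum:
  Matching has size 3. The vertex set {6, 7, 8} covers every edge and has size 3; any matching has at most one edge per cover vertex, so 3 is maximum (König's theorem).

Maximum matching: {(1,7), (2,8), (3,6)}
Size: 3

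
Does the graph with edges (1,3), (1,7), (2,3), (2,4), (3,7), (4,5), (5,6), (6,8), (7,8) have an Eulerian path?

Step 1: Find the degree of each vertex:
  deg(1) = 2
  deg(2) = 2
  deg(3) = 3
  deg(4) = 2
  deg(5) = 2
  deg(6) = 2
  deg(7) = 3
  deg(8) = 2

Step 2: Count vertices with odd degree:
  Odd-degree vertices: 3, 7 (2 total)

Step 3: Apply Euler's theorem:
  - Eulerian circuit exists iff graph is connected and all vertices have even degree
  - Eulerian path exists iff graph is connected and has 0 or 2 odd-degree vertices

Graph is connected with exactly 2 odd-degree vertices (3, 7).
Eulerian path exists (starting and ending at the odd-degree vertices), but no Eulerian circuit.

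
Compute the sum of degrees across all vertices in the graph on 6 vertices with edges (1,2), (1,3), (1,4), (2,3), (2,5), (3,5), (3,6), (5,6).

Step 1: Count edges incident to each vertex:
  deg(1) = 3 (neighbors: 2, 3, 4)
  deg(2) = 3 (neighbors: 1, 3, 5)
  deg(3) = 4 (neighbors: 1, 2, 5, 6)
  deg(4) = 1 (neighbors: 1)
  deg(5) = 3 (neighbors: 2, 3, 6)
  deg(6) = 2 (neighbors: 3, 5)

Step 2: Sum all degrees:
  3 + 3 + 4 + 1 + 3 + 2 = 16

Verification: sum of degrees = 2 * |E| = 2 * 8 = 16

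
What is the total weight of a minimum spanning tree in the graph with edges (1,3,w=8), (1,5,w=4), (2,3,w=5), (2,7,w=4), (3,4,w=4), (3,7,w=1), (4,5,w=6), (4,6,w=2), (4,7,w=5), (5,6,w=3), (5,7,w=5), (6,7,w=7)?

Apply Kruskal's algorithm (sort edges by weight, add if no cycle):

Sorted edges by weight:
  (3,7) w=1
  (4,6) w=2
  (5,6) w=3
  (1,5) w=4
  (2,7) w=4
  (3,4) w=4
  (2,3) w=5
  (4,7) w=5
  (5,7) w=5
  (4,5) w=6
  (6,7) w=7
  (1,3) w=8

Add edge (3,7) w=1 -- no cycle. Running total: 1
Add edge (4,6) w=2 -- no cycle. Running total: 3
Add edge (5,6) w=3 -- no cycle. Running total: 6
Add edge (1,5) w=4 -- no cycle. Running total: 10
Add edge (2,7) w=4 -- no cycle. Running total: 14
Add edge (3,4) w=4 -- no cycle. Running total: 18

MST edges: (3,7,w=1), (4,6,w=2), (5,6,w=3), (1,5,w=4), (2,7,w=4), (3,4,w=4)
Total MST weight: 1 + 2 + 3 + 4 + 4 + 4 = 18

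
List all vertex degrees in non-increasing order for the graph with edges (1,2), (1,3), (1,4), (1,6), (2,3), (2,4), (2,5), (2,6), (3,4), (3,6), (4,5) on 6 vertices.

Step 1: Count edges incident to each vertex:
  deg(1) = 4 (neighbors: 2, 3, 4, 6)
  deg(2) = 5 (neighbors: 1, 3, 4, 5, 6)
  deg(3) = 4 (neighbors: 1, 2, 4, 6)
  deg(4) = 4 (neighbors: 1, 2, 3, 5)
  deg(5) = 2 (neighbors: 2, 4)
  deg(6) = 3 (neighbors: 1, 2, 3)

Step 2: Sort degrees in non-increasing order:
  Degrees: [4, 5, 4, 4, 2, 3] -> sorted: [5, 4, 4, 4, 3, 2]

Degree sequence: [5, 4, 4, 4, 3, 2]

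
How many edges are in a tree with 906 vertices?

A tree on n vertices always has exactly n - 1 edges.
For n = 906: edges = 906 - 1 = 905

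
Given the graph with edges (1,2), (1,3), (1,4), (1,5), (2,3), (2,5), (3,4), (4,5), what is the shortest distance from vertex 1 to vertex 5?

Step 1: Build adjacency list:
  1: 2, 3, 4, 5
  2: 1, 3, 5
  3: 1, 2, 4
  4: 1, 3, 5
  5: 1, 2, 4

Step 2: BFS from vertex 1 to find shortest path to 5:
  vertex 2 reached at distance 1
  vertex 3 reached at distance 1
  vertex 4 reached at distance 1
  vertex 5 reached at distance 1

Step 3: Shortest path: 1 -> 5
Path length: 1 edge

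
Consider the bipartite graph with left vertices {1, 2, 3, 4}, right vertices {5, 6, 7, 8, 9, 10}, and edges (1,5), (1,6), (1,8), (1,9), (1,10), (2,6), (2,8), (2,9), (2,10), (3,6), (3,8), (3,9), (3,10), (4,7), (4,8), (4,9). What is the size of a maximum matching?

Step 1: List the neighbors of each left vertex:
  1: 5, 6, 8, 9, 10
  2: 6, 8, 9, 10
  3: 6, 8, 9, 10
  4: 7, 8, 9

Step 2: Greedily match left vertices, then look for augmenting paths:
  Match 1 -- 5
  Match 2 -- 6
  Match 3 -- 8
  Match 4 -- 7
  No augmenting path remains.

Step 3: Verify this is maximum:
  Matching size 4 = min(|L|, |R|) = min(4, 6), which is an upper bound, so this matching is maximum.

Maximum matching: {(1,5), (2,6), (3,8), (4,7)}
Size: 4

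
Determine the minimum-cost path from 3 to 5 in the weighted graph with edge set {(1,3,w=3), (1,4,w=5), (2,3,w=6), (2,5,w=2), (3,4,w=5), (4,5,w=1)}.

Step 1: Build adjacency list with weights:
  1: 3(w=3), 4(w=5)
  2: 3(w=6), 5(w=2)
  3: 1(w=3), 2(w=6), 4(w=5)
  4: 1(w=5), 3(w=5), 5(w=1)
  5: 2(w=2), 4(w=1)

Step 2: Apply Dijkstra's algorithm from vertex 3:
  Visit vertex 3 (distance=0)
    Update dist[1] = 3
    Update dist[2] = 6
    Update dist[4] = 5
  Visit vertex 1 (distance=3)
  Visit vertex 4 (distance=5)
    Update dist[5] = 6
  Visit vertex 2 (distance=6)
  Visit vertex 5 (distance=6)

Step 3: Shortest path: 3 -> 4 -> 5
Total weight: 5 + 1 = 6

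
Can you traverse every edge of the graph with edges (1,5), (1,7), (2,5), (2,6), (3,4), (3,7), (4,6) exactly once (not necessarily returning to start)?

Step 1: Find the degree of each vertex:
  deg(1) = 2
  deg(2) = 2
  deg(3) = 2
  deg(4) = 2
  deg(5) = 2
  deg(6) = 2
  deg(7) = 2

Step 2: Count vertices with odd degree:
  All vertices have even degree (0 odd-degree vertices)

Step 3: Apply Euler's theorem:
  - Eulerian circuit exists iff graph is connected and all vertices have even degree
  - Eulerian path exists iff graph is connected and has 0 or 2 odd-degree vertices

Graph is connected with 0 odd-degree vertices.
Both Eulerian circuit and Eulerian path exist.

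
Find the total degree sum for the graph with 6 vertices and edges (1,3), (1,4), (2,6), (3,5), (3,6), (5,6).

Step 1: Count edges incident to each vertex:
  deg(1) = 2 (neighbors: 3, 4)
  deg(2) = 1 (neighbors: 6)
  deg(3) = 3 (neighbors: 1, 5, 6)
  deg(4) = 1 (neighbors: 1)
  deg(5) = 2 (neighbors: 3, 6)
  deg(6) = 3 (neighbors: 2, 3, 5)

Step 2: Sum all degrees:
  2 + 1 + 3 + 1 + 2 + 3 = 12

Verification: sum of degrees = 2 * |E| = 2 * 6 = 12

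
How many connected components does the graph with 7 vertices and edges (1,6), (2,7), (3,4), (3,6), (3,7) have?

Step 1: Build adjacency list from edges:
  1: 6
  2: 7
  3: 4, 6, 7
  4: 3
  5: (none)
  6: 1, 3
  7: 2, 3

Step 2: Run BFS/DFS from vertex 1:
  Visited: {1, 6, 3, 4, 7, 2}
  Reached 6 of 7 vertices

Step 3: Only 6 of 7 vertices reached. Graph is disconnected.
Connected components: {1, 2, 3, 4, 6, 7}, {5}
Number of connected components: 2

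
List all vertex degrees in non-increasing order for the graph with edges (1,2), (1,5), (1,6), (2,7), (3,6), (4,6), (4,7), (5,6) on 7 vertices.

Step 1: Count edges incident to each vertex:
  deg(1) = 3 (neighbors: 2, 5, 6)
  deg(2) = 2 (neighbors: 1, 7)
  deg(3) = 1 (neighbors: 6)
  deg(4) = 2 (neighbors: 6, 7)
  deg(5) = 2 (neighbors: 1, 6)
  deg(6) = 4 (neighbors: 1, 3, 4, 5)
  deg(7) = 2 (neighbors: 2, 4)

Step 2: Sort degrees in non-increasing order:
  Degrees: [3, 2, 1, 2, 2, 4, 2] -> sorted: [4, 3, 2, 2, 2, 2, 1]

Degree sequence: [4, 3, 2, 2, 2, 2, 1]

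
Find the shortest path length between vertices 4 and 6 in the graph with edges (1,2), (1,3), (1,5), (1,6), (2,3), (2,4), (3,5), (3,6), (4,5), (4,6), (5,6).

Step 1: Build adjacency list:
  1: 2, 3, 5, 6
  2: 1, 3, 4
  3: 1, 2, 5, 6
  4: 2, 5, 6
  5: 1, 3, 4, 6
  6: 1, 3, 4, 5

Step 2: BFS from vertex 4 to find shortest path to 6:
  vertex 2 reached at distance 1
  vertex 5 reached at distance 1
  vertex 6 reached at distance 1

Step 3: Shortest path: 4 -> 6
Path length: 1 edge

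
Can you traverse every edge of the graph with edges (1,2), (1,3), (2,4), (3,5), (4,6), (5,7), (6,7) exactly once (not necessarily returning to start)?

Step 1: Find the degree of each vertex:
  deg(1) = 2
  deg(2) = 2
  deg(3) = 2
  deg(4) = 2
  deg(5) = 2
  deg(6) = 2
  deg(7) = 2

Step 2: Count vertices with odd degree:
  All vertices have even degree (0 odd-degree vertices)

Step 3: Apply Euler's theorem:
  - Eulerian circuit exists iff graph is connected and all vertices have even degree
  - Eulerian path exists iff graph is connected and has 0 or 2 odd-degree vertices

Graph is connected with 0 odd-degree vertices.
Both Eulerian circuit and Eulerian path exist.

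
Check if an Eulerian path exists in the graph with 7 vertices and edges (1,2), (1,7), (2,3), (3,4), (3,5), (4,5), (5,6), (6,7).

Step 1: Find the degree of each vertex:
  deg(1) = 2
  deg(2) = 2
  deg(3) = 3
  deg(4) = 2
  deg(5) = 3
  deg(6) = 2
  deg(7) = 2

Step 2: Count vertices with odd degree:
  Odd-degree vertices: 3, 5 (2 total)

Step 3: Apply Euler's theorem:
  - Eulerian circuit exists iff graph is connected and all vertices have even degree
  - Eulerian path exists iff graph is connected and has 0 or 2 odd-degree vertices

Graph is connected with exactly 2 odd-degree vertices (3, 5).
Eulerian path exists (starting and ending at the odd-degree vertices), but no Eulerian circuit.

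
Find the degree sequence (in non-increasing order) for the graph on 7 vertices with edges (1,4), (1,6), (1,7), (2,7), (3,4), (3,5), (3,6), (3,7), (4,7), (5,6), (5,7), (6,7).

Step 1: Count edges incident to each vertex:
  deg(1) = 3 (neighbors: 4, 6, 7)
  deg(2) = 1 (neighbors: 7)
  deg(3) = 4 (neighbors: 4, 5, 6, 7)
  deg(4) = 3 (neighbors: 1, 3, 7)
  deg(5) = 3 (neighbors: 3, 6, 7)
  deg(6) = 4 (neighbors: 1, 3, 5, 7)
  deg(7) = 6 (neighbors: 1, 2, 3, 4, 5, 6)

Step 2: Sort degrees in non-increasing order:
  Degrees: [3, 1, 4, 3, 3, 4, 6] -> sorted: [6, 4, 4, 3, 3, 3, 1]

Degree sequence: [6, 4, 4, 3, 3, 3, 1]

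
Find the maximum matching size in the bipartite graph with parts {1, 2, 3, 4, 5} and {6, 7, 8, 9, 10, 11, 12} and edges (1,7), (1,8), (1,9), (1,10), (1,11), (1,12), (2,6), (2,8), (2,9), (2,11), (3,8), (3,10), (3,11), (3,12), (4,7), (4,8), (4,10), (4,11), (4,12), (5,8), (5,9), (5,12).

Step 1: List the neighbors of each left vertex:
  1: 7, 8, 9, 10, 11, 12
  2: 6, 8, 9, 11
  3: 8, 10, 11, 12
  4: 7, 8, 10, 11, 12
  5: 8, 9, 12

Step 2: Greedily match left vertices, then look for augmenting paths:
  Match 1 -- 7
  Match 2 -- 6
  Match 3 -- 8
  Match 4 -- 10
  Match 5 -- 9
  No augmenting path remains.

Step 3: Verify this is maximum:
  Matching size 5 = min(|L|, |R|) = min(5, 7), which is an upper bound, so this matching is maximum.

Maximum matching: {(1,7), (2,6), (3,8), (4,10), (5,9)}
Size: 5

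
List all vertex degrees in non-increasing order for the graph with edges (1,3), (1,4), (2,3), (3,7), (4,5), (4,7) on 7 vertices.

Step 1: Count edges incident to each vertex:
  deg(1) = 2 (neighbors: 3, 4)
  deg(2) = 1 (neighbors: 3)
  deg(3) = 3 (neighbors: 1, 2, 7)
  deg(4) = 3 (neighbors: 1, 5, 7)
  deg(5) = 1 (neighbors: 4)
  deg(6) = 0 (neighbors: none)
  deg(7) = 2 (neighbors: 3, 4)

Step 2: Sort degrees in non-increasing order:
  Degrees: [2, 1, 3, 3, 1, 0, 2] -> sorted: [3, 3, 2, 2, 1, 1, 0]

Degree sequence: [3, 3, 2, 2, 1, 1, 0]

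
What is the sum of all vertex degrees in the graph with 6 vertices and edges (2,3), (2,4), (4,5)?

Step 1: Count edges incident to each vertex:
  deg(1) = 0 (neighbors: none)
  deg(2) = 2 (neighbors: 3, 4)
  deg(3) = 1 (neighbors: 2)
  deg(4) = 2 (neighbors: 2, 5)
  deg(5) = 1 (neighbors: 4)
  deg(6) = 0 (neighbors: none)

Step 2: Sum all degrees:
  0 + 2 + 1 + 2 + 1 + 0 = 6

Verification: sum of degrees = 2 * |E| = 2 * 3 = 6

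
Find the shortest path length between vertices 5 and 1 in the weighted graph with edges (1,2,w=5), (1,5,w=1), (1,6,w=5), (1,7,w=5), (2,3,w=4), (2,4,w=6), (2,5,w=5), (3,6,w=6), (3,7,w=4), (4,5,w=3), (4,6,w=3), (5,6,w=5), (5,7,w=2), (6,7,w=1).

Step 1: Build adjacency list with weights:
  1: 2(w=5), 5(w=1), 6(w=5), 7(w=5)
  2: 1(w=5), 3(w=4), 4(w=6), 5(w=5)
  3: 2(w=4), 6(w=6), 7(w=4)
  4: 2(w=6), 5(w=3), 6(w=3)
  5: 1(w=1), 2(w=5), 4(w=3), 6(w=5), 7(w=2)
  6: 1(w=5), 3(w=6), 4(w=3), 5(w=5), 7(w=1)
  7: 1(w=5), 3(w=4), 5(w=2), 6(w=1)

Step 2: Apply Dijkstra's algorithm from vertex 5:
  Visit vertex 5 (distance=0)
    Update dist[1] = 1
    Update dist[2] = 5
    Update dist[4] = 3
    Update dist[6] = 5
    Update dist[7] = 2
  Visit vertex 1 (distance=1)

Step 3: Shortest path: 5 -> 1
Total weight: 1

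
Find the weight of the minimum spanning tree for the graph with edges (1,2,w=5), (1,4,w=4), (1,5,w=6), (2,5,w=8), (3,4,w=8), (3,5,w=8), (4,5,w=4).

Apply Kruskal's algorithm (sort edges by weight, add if no cycle):

Sorted edges by weight:
  (1,4) w=4
  (4,5) w=4
  (1,2) w=5
  (1,5) w=6
  (2,5) w=8
  (3,4) w=8
  (3,5) w=8

Add edge (1,4) w=4 -- no cycle. Running total: 4
Add edge (4,5) w=4 -- no cycle. Running total: 8
Add edge (1,2) w=5 -- no cycle. Running total: 13
Skip edge (1,5) w=6 -- would create cycle
Skip edge (2,5) w=8 -- would create cycle
Add edge (3,4) w=8 -- no cycle. Running total: 21

MST edges: (1,4,w=4), (4,5,w=4), (1,2,w=5), (3,4,w=8)
Total MST weight: 4 + 4 + 5 + 8 = 21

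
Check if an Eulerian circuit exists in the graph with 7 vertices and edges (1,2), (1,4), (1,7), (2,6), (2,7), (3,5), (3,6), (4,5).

Step 1: Find the degree of each vertex:
  deg(1) = 3
  deg(2) = 3
  deg(3) = 2
  deg(4) = 2
  deg(5) = 2
  deg(6) = 2
  deg(7) = 2

Step 2: Count vertices with odd degree:
  Odd-degree vertices: 1, 2 (2 total)

Step 3: Apply Euler's theorem:
  - Eulerian circuit exists iff graph is connected and all vertices have even degree
  - Eulerian path exists iff graph is connected and has 0 or 2 odd-degree vertices

Graph is connected with exactly 2 odd-degree vertices (1, 2).
Eulerian path exists (starting and ending at the odd-degree vertices), but no Eulerian circuit.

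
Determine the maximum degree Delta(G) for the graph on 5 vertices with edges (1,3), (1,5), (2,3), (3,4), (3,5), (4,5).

Step 1: Count edges incident to each vertex:
  deg(1) = 2 (neighbors: 3, 5)
  deg(2) = 1 (neighbors: 3)
  deg(3) = 4 (neighbors: 1, 2, 4, 5)
  deg(4) = 2 (neighbors: 3, 5)
  deg(5) = 3 (neighbors: 1, 3, 4)

Step 2: Find maximum:
  max(2, 1, 4, 2, 3) = 4 (vertex 3)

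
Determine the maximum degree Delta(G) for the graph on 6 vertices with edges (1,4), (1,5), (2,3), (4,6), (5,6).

Step 1: Count edges incident to each vertex:
  deg(1) = 2 (neighbors: 4, 5)
  deg(2) = 1 (neighbors: 3)
  deg(3) = 1 (neighbors: 2)
  deg(4) = 2 (neighbors: 1, 6)
  deg(5) = 2 (neighbors: 1, 6)
  deg(6) = 2 (neighbors: 4, 5)

Step 2: Find maximum:
  max(2, 1, 1, 2, 2, 2) = 2 (vertex 1)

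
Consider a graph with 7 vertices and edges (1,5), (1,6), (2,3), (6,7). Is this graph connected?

Step 1: Build adjacency list from edges:
  1: 5, 6
  2: 3
  3: 2
  4: (none)
  5: 1
  6: 1, 7
  7: 6

Step 2: Run BFS/DFS from vertex 1:
  Visited: {1, 5, 6, 7}
  Reached 4 of 7 vertices

Step 3: Only 4 of 7 vertices reached. Graph is disconnected.
Connected components: {1, 5, 6, 7}, {2, 3}, {4}
Answer: No, the graph is not connected (3 components).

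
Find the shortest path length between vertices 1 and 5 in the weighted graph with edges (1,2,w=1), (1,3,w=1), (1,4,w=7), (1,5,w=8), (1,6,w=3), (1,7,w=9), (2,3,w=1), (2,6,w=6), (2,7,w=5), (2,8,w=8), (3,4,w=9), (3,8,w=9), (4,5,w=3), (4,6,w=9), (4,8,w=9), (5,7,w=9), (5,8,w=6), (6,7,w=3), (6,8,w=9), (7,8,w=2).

Step 1: Build adjacency list with weights:
  1: 2(w=1), 3(w=1), 4(w=7), 5(w=8), 6(w=3), 7(w=9)
  2: 1(w=1), 3(w=1), 6(w=6), 7(w=5), 8(w=8)
  3: 1(w=1), 2(w=1), 4(w=9), 8(w=9)
  4: 1(w=7), 3(w=9), 5(w=3), 6(w=9), 8(w=9)
  5: 1(w=8), 4(w=3), 7(w=9), 8(w=6)
  6: 1(w=3), 2(w=6), 4(w=9), 7(w=3), 8(w=9)
  7: 1(w=9), 2(w=5), 5(w=9), 6(w=3), 8(w=2)
  8: 2(w=8), 3(w=9), 4(w=9), 5(w=6), 6(w=9), 7(w=2)

Step 2: Apply Dijkstra's algorithm from vertex 1:
  Visit vertex 1 (distance=0)
    Update dist[2] = 1
    Update dist[3] = 1
    Update dist[4] = 7
    Update dist[5] = 8
    Update dist[6] = 3
    Update dist[7] = 9
  Visit vertex 2 (distance=1)
    Update dist[7] = 6
    Update dist[8] = 9
  Visit vertex 3 (distance=1)
  Visit vertex 6 (distance=3)
  Visit vertex 7 (distance=6)
    Update dist[8] = 8
  Visit vertex 4 (distance=7)
  Visit vertex 5 (distance=8)

Step 3: Shortest path: 1 -> 5
Total weight: 8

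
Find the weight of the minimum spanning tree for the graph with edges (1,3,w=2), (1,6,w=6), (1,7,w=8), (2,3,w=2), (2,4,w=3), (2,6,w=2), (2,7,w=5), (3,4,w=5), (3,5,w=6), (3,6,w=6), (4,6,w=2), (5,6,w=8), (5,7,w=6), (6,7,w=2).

Apply Kruskal's algorithm (sort edges by weight, add if no cycle):

Sorted edges by weight:
  (1,3) w=2
  (2,3) w=2
  (2,6) w=2
  (4,6) w=2
  (6,7) w=2
  (2,4) w=3
  (2,7) w=5
  (3,4) w=5
  (1,6) w=6
  (3,6) w=6
  (3,5) w=6
  (5,7) w=6
  (1,7) w=8
  (5,6) w=8

Add edge (1,3) w=2 -- no cycle. Running total: 2
Add edge (2,3) w=2 -- no cycle. Running total: 4
Add edge (2,6) w=2 -- no cycle. Running total: 6
Add edge (4,6) w=2 -- no cycle. Running total: 8
Add edge (6,7) w=2 -- no cycle. Running total: 10
Skip edge (2,4) w=3 -- would create cycle
Skip edge (2,7) w=5 -- would create cycle
Skip edge (3,4) w=5 -- would create cycle
Skip edge (1,6) w=6 -- would create cycle
Skip edge (3,6) w=6 -- would create cycle
Add edge (3,5) w=6 -- no cycle. Running total: 16

MST edges: (1,3,w=2), (2,3,w=2), (2,6,w=2), (4,6,w=2), (6,7,w=2), (3,5,w=6)
Total MST weight: 2 + 2 + 2 + 2 + 2 + 6 = 16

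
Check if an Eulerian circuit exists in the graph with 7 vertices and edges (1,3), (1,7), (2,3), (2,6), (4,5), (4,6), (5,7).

Step 1: Find the degree of each vertex:
  deg(1) = 2
  deg(2) = 2
  deg(3) = 2
  deg(4) = 2
  deg(5) = 2
  deg(6) = 2
  deg(7) = 2

Step 2: Count vertices with odd degree:
  All vertices have even degree (0 odd-degree vertices)

Step 3: Apply Euler's theorem:
  - Eulerian circuit exists iff graph is connected and all vertices have even degree
  - Eulerian path exists iff graph is connected and has 0 or 2 odd-degree vertices

Graph is connected with 0 odd-degree vertices.
Both Eulerian circuit and Eulerian path exist.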